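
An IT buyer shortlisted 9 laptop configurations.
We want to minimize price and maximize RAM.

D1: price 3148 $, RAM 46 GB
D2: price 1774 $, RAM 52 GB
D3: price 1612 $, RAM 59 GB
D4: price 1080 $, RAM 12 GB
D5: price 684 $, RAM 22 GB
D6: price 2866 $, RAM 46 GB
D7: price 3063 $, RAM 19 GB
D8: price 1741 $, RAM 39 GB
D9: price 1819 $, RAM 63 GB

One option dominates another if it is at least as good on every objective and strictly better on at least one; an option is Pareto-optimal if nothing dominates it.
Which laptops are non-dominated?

D3, D5, D9

D1: dominated by D2 (price 1774≤3148, RAM 52≥46).
D2: dominated by D3 (price 1612≤1774, RAM 59≥52).
D3: not dominated.
D4: dominated by D5 (price 684≤1080, RAM 22≥12).
D5: not dominated (best price).
D6: dominated by D2 (price 1774≤2866, RAM 52≥46).
D7: dominated by D2 (price 1774≤3063, RAM 52≥19).
D8: dominated by D3 (price 1612≤1741, RAM 59≥39).
D9: not dominated (best RAM).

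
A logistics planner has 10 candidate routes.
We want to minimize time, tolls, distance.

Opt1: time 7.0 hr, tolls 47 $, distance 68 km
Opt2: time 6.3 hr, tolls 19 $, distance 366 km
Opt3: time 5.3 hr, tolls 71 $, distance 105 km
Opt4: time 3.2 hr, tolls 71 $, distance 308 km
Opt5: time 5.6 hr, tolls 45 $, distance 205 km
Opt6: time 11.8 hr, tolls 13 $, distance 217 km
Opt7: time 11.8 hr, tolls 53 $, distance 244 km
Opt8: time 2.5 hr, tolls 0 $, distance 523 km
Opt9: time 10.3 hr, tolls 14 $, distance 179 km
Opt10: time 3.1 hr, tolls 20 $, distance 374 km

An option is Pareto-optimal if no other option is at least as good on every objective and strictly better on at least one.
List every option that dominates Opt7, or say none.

Opt1: time 7.0≤11.8, tolls 47≤53, distance 68≤244 — dominates Opt7.
Opt5: time 5.6≤11.8, tolls 45≤53, distance 205≤244 — dominates Opt7.
Opt6: time 11.8≤11.8, tolls 13≤53, distance 217≤244 — dominates Opt7.
Opt9: time 10.3≤11.8, tolls 14≤53, distance 179≤244 — dominates Opt7.
Others (Opt2, Opt3, Opt4, Opt8, Opt10) are each worse than Opt7 on at least one objective.

Opt1, Opt5, Opt6, Opt9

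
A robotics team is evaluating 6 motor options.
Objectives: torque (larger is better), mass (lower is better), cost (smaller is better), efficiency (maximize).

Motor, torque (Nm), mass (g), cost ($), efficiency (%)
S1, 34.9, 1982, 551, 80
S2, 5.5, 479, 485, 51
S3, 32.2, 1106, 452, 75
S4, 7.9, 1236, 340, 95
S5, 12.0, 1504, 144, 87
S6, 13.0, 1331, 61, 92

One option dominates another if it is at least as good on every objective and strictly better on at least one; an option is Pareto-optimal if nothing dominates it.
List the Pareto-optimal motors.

S1: not dominated (best torque).
S2: not dominated (best mass).
S3: not dominated.
S4: not dominated (best efficiency).
S5: dominated by S6 (torque 13.0≥12.0, mass 1331≤1504, cost 61≤144, efficiency 92≥87).
S6: not dominated (best cost).

S1, S2, S3, S4, S6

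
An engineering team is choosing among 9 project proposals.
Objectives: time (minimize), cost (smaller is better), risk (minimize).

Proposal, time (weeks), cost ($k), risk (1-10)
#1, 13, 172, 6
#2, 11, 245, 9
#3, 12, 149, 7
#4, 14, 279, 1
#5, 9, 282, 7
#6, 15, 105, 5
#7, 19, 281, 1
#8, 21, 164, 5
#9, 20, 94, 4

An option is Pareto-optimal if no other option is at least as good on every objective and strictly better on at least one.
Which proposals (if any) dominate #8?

#6, #9

#6: time 15≤21, cost 105≤164, risk 5≤5 — dominates #8.
#9: time 20≤21, cost 94≤164, risk 4≤5 — dominates #8.
Others (#1, #2, #3, #4, #5, #7) are each worse than #8 on at least one objective.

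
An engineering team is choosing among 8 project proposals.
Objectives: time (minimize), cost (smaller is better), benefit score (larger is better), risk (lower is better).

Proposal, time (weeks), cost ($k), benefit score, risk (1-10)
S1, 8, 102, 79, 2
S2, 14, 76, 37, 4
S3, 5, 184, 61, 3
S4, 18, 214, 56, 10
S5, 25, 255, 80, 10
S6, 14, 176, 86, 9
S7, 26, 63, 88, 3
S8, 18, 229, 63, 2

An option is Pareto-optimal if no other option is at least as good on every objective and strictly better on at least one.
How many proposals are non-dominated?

S1: not dominated.
S2: not dominated.
S3: not dominated (best time).
S4: dominated by S1 (time 8≤18, cost 102≤214, benefit score 79≥56, risk 2≤10).
S5: dominated by S6 (time 14≤25, cost 176≤255, benefit score 86≥80, risk 9≤10).
S6: not dominated.
S7: not dominated (best cost).
S8: dominated by S1 (time 8≤18, cost 102≤229, benefit score 79≥63, risk 2≤2).
Pareto-optimal: S1, S2, S3, S6, S7 → 5.

5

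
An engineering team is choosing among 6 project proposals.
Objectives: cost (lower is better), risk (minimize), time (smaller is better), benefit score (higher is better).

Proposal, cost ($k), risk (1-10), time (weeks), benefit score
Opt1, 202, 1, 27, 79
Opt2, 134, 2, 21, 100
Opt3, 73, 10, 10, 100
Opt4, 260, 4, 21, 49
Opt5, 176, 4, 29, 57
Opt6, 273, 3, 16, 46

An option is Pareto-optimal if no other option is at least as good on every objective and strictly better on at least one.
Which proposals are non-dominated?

Opt1, Opt2, Opt3, Opt6

Opt1: not dominated (best risk).
Opt2: not dominated.
Opt3: not dominated (best cost).
Opt4: dominated by Opt2 (cost 134≤260, risk 2≤4, time 21≤21, benefit score 100≥49).
Opt5: dominated by Opt2 (cost 134≤176, risk 2≤4, time 21≤29, benefit score 100≥57).
Opt6: not dominated.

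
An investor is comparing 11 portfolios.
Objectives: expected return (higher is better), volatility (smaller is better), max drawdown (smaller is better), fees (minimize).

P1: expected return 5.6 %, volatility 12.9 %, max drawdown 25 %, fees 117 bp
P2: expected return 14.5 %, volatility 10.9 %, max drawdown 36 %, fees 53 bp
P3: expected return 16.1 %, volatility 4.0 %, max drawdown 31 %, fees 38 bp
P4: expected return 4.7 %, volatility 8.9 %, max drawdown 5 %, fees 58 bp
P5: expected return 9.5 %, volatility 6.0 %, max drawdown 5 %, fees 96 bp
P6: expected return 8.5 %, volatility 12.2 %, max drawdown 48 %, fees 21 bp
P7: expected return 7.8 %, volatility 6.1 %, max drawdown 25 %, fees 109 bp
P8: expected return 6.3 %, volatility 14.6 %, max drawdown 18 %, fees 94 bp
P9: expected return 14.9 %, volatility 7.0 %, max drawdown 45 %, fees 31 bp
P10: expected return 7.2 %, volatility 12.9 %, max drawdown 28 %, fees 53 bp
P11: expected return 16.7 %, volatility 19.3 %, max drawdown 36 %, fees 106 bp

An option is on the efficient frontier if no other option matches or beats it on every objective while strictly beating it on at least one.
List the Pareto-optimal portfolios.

P3, P4, P5, P6, P8, P9, P10, P11

P1: dominated by P5 (expected return 9.5≥5.6, volatility 6.0≤12.9, max drawdown 5≤25, fees 96≤117).
P2: dominated by P3 (expected return 16.1≥14.5, volatility 4.0≤10.9, max drawdown 31≤36, fees 38≤53).
P3: not dominated (best volatility).
P4: not dominated.
P5: not dominated.
P6: not dominated (best fees).
P7: dominated by P5 (expected return 9.5≥7.8, volatility 6.0≤6.1, max drawdown 5≤25, fees 96≤109).
P8: not dominated.
P9: not dominated.
P10: not dominated.
P11: not dominated (best expected return).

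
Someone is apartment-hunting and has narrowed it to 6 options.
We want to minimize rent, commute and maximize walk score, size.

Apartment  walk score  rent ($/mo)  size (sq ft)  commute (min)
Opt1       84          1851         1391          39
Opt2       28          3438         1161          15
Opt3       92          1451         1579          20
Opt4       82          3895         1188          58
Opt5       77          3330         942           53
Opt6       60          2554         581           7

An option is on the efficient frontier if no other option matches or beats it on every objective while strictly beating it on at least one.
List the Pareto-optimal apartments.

Opt1: dominated by Opt3 (walk score 92≥84, rent 1451≤1851, size 1579≥1391, commute 20≤39).
Opt2: not dominated.
Opt3: not dominated (best walk score).
Opt4: dominated by Opt1 (walk score 84≥82, rent 1851≤3895, size 1391≥1188, commute 39≤58).
Opt5: dominated by Opt1 (walk score 84≥77, rent 1851≤3330, size 1391≥942, commute 39≤53).
Opt6: not dominated (best commute).

Opt2, Opt3, Opt6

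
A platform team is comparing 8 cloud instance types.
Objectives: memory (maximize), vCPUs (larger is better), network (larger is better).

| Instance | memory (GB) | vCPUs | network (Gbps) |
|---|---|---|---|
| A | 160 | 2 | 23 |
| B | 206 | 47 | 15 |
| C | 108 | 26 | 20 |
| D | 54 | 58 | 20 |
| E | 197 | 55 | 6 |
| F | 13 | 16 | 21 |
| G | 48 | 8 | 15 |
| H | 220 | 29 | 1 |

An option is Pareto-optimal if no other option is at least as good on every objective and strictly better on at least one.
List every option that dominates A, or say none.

none

B: worse on network (15 vs 23).
C: worse on memory (108 vs 160).
D: worse on memory (54 vs 160).
E: worse on network (6 vs 23).
F: worse on memory (13 vs 160).
G: worse on memory (48 vs 160).
H: worse on network (1 vs 23).
No option dominates A.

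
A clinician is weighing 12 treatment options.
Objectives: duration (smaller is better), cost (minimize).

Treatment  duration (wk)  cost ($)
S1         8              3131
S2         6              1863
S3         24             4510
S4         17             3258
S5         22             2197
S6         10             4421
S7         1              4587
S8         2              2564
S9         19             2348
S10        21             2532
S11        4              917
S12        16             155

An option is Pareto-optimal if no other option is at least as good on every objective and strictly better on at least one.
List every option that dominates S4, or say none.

S1, S2, S8, S11, S12

S1: duration 8≤17, cost 3131≤3258 — dominates S4.
S2: duration 6≤17, cost 1863≤3258 — dominates S4.
S8: duration 2≤17, cost 2564≤3258 — dominates S4.
S11: duration 4≤17, cost 917≤3258 — dominates S4.
S12: duration 16≤17, cost 155≤3258 — dominates S4.
Others (S3, S5, S6, S7, S9, S10) are each worse than S4 on at least one objective.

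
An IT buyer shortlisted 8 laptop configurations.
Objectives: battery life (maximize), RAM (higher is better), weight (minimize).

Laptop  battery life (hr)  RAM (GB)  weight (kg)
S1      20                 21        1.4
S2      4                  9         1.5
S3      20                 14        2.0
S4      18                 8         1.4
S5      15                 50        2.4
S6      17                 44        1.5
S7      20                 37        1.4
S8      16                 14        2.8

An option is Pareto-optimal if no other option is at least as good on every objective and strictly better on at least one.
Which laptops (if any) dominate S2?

S1, S6, S7

S1: battery life 20≥4, RAM 21≥9, weight 1.4≤1.5 — dominates S2.
S6: battery life 17≥4, RAM 44≥9, weight 1.5≤1.5 — dominates S2.
S7: battery life 20≥4, RAM 37≥9, weight 1.4≤1.5 — dominates S2.
Others (S3, S4, S5, S8) are each worse than S2 on at least one objective.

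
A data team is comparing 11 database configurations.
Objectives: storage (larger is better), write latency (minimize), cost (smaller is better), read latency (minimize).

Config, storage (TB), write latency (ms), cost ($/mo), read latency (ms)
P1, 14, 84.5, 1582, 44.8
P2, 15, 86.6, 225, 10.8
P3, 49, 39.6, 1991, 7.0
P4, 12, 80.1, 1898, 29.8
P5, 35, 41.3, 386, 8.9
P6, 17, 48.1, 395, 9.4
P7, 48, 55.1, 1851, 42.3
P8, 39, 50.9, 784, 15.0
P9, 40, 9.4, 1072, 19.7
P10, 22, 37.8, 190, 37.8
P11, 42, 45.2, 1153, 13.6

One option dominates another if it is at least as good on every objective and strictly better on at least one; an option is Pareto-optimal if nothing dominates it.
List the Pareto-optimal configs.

P1: dominated by P5 (storage 35≥14, write latency 41.3≤84.5, cost 386≤1582, read latency 8.9≤44.8).
P2: not dominated.
P3: not dominated (best storage).
P4: dominated by P5 (storage 35≥12, write latency 41.3≤80.1, cost 386≤1898, read latency 8.9≤29.8).
P5: not dominated.
P6: dominated by P5 (storage 35≥17, write latency 41.3≤48.1, cost 386≤395, read latency 8.9≤9.4).
P7: not dominated.
P8: not dominated.
P9: not dominated (best write latency).
P10: not dominated (best cost).
P11: not dominated.

P2, P3, P5, P7, P8, P9, P10, P11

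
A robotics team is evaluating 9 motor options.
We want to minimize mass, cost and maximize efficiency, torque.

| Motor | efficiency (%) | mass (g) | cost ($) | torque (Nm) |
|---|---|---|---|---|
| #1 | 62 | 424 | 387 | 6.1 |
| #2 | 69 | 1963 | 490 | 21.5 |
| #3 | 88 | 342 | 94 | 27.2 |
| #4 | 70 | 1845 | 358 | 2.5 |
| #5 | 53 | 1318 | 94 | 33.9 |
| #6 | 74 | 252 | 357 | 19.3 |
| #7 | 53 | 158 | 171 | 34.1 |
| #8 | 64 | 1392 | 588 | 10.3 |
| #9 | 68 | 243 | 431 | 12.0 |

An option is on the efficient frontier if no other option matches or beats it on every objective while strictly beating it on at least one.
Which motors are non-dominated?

#1: dominated by #3 (efficiency 88≥62, mass 342≤424, cost 94≤387, torque 27.2≥6.1).
#2: dominated by #3 (efficiency 88≥69, mass 342≤1963, cost 94≤490, torque 27.2≥21.5).
#3: not dominated (best efficiency).
#4: dominated by #3 (efficiency 88≥70, mass 342≤1845, cost 94≤358, torque 27.2≥2.5).
#5: not dominated.
#6: not dominated.
#7: not dominated (best mass).
#8: dominated by #3 (efficiency 88≥64, mass 342≤1392, cost 94≤588, torque 27.2≥10.3).
#9: not dominated.

#3, #5, #6, #7, #9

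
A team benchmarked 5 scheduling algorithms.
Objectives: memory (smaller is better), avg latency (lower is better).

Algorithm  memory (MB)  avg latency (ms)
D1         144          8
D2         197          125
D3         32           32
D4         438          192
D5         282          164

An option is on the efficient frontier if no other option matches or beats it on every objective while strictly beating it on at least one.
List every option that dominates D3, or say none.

none

D1: worse on memory (144 vs 32).
D2: worse on memory (197 vs 32).
D4: worse on memory (438 vs 32).
D5: worse on memory (282 vs 32).
No option dominates D3.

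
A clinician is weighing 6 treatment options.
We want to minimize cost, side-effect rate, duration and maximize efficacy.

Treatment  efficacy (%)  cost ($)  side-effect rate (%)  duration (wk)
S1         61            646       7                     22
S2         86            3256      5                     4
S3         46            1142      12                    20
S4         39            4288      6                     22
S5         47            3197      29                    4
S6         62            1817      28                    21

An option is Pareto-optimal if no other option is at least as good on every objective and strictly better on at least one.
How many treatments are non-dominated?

5

S1: not dominated (best cost).
S2: not dominated (best efficacy).
S3: not dominated.
S4: dominated by S2 (efficacy 86≥39, cost 3256≤4288, side-effect rate 5≤6, duration 4≤22).
S5: not dominated.
S6: not dominated.
Pareto-optimal: S1, S2, S3, S5, S6 → 5.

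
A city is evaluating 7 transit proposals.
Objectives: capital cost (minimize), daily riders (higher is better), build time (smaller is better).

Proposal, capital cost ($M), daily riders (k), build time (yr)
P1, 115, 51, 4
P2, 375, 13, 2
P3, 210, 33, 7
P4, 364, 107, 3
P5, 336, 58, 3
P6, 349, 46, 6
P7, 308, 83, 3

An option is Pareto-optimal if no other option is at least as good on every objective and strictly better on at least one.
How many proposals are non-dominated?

4

P1: not dominated (best capital cost).
P2: not dominated (best build time).
P3: dominated by P1 (capital cost 115≤210, daily riders 51≥33, build time 4≤7).
P4: not dominated (best daily riders).
P5: dominated by P7 (capital cost 308≤336, daily riders 83≥58, build time 3≤3).
P6: dominated by P1 (capital cost 115≤349, daily riders 51≥46, build time 4≤6).
P7: not dominated.
Pareto-optimal: P1, P2, P4, P7 → 4.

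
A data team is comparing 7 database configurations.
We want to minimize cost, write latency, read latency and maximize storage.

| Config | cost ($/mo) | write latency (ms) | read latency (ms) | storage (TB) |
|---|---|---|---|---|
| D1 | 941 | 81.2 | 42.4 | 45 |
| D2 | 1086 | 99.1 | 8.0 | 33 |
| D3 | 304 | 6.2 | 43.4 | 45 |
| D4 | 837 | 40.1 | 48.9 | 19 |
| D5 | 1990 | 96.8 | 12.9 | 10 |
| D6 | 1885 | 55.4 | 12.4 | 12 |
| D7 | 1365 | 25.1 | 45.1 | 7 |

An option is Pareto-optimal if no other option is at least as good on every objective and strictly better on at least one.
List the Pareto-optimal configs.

D1: not dominated.
D2: not dominated (best read latency).
D3: not dominated (best cost).
D4: dominated by D3 (cost 304≤837, write latency 6.2≤40.1, read latency 43.4≤48.9, storage 45≥19).
D5: dominated by D6 (cost 1885≤1990, write latency 55.4≤96.8, read latency 12.4≤12.9, storage 12≥10).
D6: not dominated.
D7: dominated by D3 (cost 304≤1365, write latency 6.2≤25.1, read latency 43.4≤45.1, storage 45≥7).

D1, D2, D3, D6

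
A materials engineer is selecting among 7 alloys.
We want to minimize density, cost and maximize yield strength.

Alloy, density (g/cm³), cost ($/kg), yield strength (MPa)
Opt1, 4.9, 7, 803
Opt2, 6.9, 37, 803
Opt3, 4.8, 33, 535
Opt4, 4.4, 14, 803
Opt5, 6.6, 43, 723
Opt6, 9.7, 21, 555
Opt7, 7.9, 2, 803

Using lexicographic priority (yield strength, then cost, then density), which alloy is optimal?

Opt7

First maximize yield strength: best is 803, kept {Opt1, Opt2, Opt4, Opt7}.
Then minimize cost: best is 2, kept {Opt7}.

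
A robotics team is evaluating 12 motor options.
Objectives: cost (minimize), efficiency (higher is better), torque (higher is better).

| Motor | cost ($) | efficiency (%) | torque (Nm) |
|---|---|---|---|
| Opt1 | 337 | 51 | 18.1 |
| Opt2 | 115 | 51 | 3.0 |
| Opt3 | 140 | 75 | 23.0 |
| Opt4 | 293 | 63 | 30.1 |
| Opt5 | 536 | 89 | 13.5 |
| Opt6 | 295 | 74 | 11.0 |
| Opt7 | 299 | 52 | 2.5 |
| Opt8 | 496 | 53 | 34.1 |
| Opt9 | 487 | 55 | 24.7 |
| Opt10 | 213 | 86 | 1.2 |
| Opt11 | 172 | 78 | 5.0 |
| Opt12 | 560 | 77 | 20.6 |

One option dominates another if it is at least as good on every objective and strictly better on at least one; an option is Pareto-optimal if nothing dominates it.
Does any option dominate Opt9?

Yes

Opt4 vs Opt9: cost 293≤487, efficiency 63≥55, torque 30.1≥24.7 — Opt4 is at least as good on every objective and strictly better on at least one, so Opt4 dominates Opt9.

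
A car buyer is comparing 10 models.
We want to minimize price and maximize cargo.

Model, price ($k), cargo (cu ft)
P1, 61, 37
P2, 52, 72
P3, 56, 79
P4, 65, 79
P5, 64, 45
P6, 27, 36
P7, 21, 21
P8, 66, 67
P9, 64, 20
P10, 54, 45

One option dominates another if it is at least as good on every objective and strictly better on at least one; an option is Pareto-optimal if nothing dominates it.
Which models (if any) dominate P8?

P2, P3, P4

P2: price 52≤66, cargo 72≥67 — dominates P8.
P3: price 56≤66, cargo 79≥67 — dominates P8.
P4: price 65≤66, cargo 79≥67 — dominates P8.
Others (P1, P5, P6, P7, P9, P10) are each worse than P8 on at least one objective.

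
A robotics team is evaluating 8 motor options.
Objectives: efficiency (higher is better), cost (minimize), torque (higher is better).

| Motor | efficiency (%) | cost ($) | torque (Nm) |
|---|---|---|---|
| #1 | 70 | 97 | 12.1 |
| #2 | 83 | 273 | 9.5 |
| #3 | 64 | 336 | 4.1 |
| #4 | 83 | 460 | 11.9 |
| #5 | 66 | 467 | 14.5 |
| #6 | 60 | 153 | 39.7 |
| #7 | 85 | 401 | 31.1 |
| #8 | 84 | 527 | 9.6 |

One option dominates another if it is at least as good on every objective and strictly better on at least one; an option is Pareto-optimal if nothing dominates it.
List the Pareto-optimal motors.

#1, #2, #6, #7

#1: not dominated (best cost).
#2: not dominated.
#3: dominated by #1 (efficiency 70≥64, cost 97≤336, torque 12.1≥4.1).
#4: dominated by #7 (efficiency 85≥83, cost 401≤460, torque 31.1≥11.9).
#5: dominated by #7 (efficiency 85≥66, cost 401≤467, torque 31.1≥14.5).
#6: not dominated (best torque).
#7: not dominated (best efficiency).
#8: dominated by #7 (efficiency 85≥84, cost 401≤527, torque 31.1≥9.6).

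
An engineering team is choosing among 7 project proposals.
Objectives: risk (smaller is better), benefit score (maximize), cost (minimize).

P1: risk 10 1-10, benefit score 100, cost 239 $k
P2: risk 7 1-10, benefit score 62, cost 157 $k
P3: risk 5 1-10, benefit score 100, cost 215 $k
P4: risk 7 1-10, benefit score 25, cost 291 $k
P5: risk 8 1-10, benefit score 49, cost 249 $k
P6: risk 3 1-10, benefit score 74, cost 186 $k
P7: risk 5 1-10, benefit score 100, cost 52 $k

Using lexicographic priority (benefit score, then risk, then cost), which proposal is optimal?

P7

First maximize benefit score: best is 100, kept {P1, P3, P7}.
Then minimize risk: best is 5, kept {P3, P7}.
Then minimize cost: best is 52, kept {P7}.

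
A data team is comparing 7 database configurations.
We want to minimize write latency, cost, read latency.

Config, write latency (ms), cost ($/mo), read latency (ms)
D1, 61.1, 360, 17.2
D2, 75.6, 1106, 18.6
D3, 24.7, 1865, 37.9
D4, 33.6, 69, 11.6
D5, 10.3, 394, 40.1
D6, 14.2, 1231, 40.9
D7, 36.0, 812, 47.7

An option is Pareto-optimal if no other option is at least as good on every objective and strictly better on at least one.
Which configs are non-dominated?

D1: dominated by D4 (write latency 33.6≤61.1, cost 69≤360, read latency 11.6≤17.2).
D2: dominated by D1 (write latency 61.1≤75.6, cost 360≤1106, read latency 17.2≤18.6).
D3: not dominated.
D4: not dominated (best cost).
D5: not dominated (best write latency).
D6: dominated by D5 (write latency 10.3≤14.2, cost 394≤1231, read latency 40.1≤40.9).
D7: dominated by D4 (write latency 33.6≤36.0, cost 69≤812, read latency 11.6≤47.7).

D3, D4, D5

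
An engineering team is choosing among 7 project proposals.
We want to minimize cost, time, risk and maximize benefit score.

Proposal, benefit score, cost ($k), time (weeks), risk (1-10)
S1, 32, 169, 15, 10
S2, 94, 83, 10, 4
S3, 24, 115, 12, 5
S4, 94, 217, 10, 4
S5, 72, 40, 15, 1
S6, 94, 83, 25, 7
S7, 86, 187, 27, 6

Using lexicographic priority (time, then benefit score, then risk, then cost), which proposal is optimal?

S2

First minimize time: best is 10, kept {S2, S4}.
Then maximize benefit score: best is 94, kept {S2, S4}.
Then minimize risk: best is 4, kept {S2, S4}.
Then minimize cost: best is 83, kept {S2}.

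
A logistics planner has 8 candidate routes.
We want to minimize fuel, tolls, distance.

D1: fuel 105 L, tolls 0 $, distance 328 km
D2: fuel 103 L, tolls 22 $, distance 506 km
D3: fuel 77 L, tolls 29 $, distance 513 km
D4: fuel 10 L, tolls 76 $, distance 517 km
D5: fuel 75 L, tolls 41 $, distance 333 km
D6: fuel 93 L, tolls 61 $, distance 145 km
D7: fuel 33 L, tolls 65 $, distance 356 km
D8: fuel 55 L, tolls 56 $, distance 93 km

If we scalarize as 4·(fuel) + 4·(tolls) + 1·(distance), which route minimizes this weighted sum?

D8

D1: 4·105 + 4·0 + 1·328 = 748
D2: 4·103 + 4·22 + 1·506 = 1006
D3: 4·77 + 4·29 + 1·513 = 937
D4: 4·10 + 4·76 + 1·517 = 861
D5: 4·75 + 4·41 + 1·333 = 797
D6: 4·93 + 4·61 + 1·145 = 761
D7: 4·33 + 4·65 + 1·356 = 748
D8: 4·55 + 4·56 + 1·93 = 537
Lowest: D8 at 537.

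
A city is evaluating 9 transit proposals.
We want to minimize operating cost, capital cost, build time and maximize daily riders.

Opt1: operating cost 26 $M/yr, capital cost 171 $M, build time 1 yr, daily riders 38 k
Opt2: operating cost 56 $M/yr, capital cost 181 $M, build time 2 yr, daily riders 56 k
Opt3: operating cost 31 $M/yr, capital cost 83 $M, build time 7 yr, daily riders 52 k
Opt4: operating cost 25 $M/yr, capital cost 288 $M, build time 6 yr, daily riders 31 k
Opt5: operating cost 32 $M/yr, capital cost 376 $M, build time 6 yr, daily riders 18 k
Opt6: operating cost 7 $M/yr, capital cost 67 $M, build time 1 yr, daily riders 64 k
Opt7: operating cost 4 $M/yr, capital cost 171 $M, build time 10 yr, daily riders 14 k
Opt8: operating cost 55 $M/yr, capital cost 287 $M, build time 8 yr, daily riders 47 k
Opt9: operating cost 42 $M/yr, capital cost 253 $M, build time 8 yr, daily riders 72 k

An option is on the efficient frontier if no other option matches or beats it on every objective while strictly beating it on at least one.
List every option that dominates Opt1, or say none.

Opt6: operating cost 7≤26, capital cost 67≤171, build time 1≤1, daily riders 64≥38 — dominates Opt1.
Others (Opt2, Opt3, Opt4, Opt5, Opt7, Opt8, Opt9) are each worse than Opt1 on at least one objective.

Opt6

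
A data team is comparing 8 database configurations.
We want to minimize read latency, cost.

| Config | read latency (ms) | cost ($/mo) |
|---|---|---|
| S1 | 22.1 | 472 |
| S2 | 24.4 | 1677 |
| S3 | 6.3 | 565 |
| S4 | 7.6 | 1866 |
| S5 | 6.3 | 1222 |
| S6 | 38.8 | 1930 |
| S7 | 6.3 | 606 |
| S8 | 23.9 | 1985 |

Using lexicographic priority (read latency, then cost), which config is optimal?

First minimize read latency: best is 6.3, kept {S3, S5, S7}.
Then minimize cost: best is 565, kept {S3}.

S3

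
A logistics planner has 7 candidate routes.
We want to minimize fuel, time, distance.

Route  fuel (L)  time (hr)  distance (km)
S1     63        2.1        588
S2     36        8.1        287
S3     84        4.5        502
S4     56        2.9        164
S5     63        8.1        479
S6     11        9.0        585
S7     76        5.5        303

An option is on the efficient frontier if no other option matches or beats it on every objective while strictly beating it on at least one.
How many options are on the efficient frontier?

4

S1: not dominated (best time).
S2: not dominated.
S3: dominated by S4 (fuel 56≤84, time 2.9≤4.5, distance 164≤502).
S4: not dominated (best distance).
S5: dominated by S2 (fuel 36≤63, time 8.1≤8.1, distance 287≤479).
S6: not dominated (best fuel).
S7: dominated by S4 (fuel 56≤76, time 2.9≤5.5, distance 164≤303).
Pareto-optimal: S1, S2, S4, S6 → 4.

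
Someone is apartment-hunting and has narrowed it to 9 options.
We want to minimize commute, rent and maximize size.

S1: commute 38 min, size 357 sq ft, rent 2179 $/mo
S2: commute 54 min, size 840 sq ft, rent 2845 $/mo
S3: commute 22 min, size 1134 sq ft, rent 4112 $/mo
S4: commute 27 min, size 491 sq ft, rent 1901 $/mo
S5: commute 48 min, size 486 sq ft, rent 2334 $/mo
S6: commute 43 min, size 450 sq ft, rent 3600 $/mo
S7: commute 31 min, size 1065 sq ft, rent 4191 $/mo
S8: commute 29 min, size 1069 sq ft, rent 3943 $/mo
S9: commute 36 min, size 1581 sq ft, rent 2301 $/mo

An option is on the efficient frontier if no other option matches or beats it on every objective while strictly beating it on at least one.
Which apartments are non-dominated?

S1: dominated by S4 (commute 27≤38, size 491≥357, rent 1901≤2179).
S2: dominated by S9 (commute 36≤54, size 1581≥840, rent 2301≤2845).
S3: not dominated (best commute).
S4: not dominated (best rent).
S5: dominated by S4 (commute 27≤48, size 491≥486, rent 1901≤2334).
S6: dominated by S4 (commute 27≤43, size 491≥450, rent 1901≤3600).
S7: dominated by S3 (commute 22≤31, size 1134≥1065, rent 4112≤4191).
S8: not dominated.
S9: not dominated (best size).

S3, S4, S8, S9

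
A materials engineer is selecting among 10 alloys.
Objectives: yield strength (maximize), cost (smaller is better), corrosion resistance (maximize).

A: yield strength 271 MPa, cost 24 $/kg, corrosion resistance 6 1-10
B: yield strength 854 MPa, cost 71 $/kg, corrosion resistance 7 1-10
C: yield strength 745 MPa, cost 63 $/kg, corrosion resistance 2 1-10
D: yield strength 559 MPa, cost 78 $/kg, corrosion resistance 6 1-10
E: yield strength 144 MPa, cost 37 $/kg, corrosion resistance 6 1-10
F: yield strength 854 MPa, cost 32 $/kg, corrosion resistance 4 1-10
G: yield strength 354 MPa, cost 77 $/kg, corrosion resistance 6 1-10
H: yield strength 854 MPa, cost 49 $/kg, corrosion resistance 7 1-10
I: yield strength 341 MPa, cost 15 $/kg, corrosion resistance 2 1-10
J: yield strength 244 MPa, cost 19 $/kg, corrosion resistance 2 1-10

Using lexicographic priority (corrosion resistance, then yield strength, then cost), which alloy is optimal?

First maximize corrosion resistance: best is 7, kept {B, H}.
Then maximize yield strength: best is 854, kept {B, H}.
Then minimize cost: best is 49, kept {H}.

H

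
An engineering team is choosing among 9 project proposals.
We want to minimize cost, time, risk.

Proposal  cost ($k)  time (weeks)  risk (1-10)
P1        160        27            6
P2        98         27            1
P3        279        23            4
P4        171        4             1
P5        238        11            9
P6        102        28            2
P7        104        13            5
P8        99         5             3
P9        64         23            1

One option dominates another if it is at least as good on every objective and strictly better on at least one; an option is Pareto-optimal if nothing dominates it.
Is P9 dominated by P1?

No

P1 vs P9: P1 is worse on cost (160 vs 64), so it does not dominate P9.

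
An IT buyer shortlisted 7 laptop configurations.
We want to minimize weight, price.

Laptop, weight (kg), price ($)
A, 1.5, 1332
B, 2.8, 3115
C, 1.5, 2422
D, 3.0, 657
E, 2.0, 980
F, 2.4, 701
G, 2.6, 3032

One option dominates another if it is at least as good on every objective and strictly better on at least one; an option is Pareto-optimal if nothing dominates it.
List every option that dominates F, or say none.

A: worse on price (1332 vs 701).
B: worse on weight (2.8 vs 2.4).
C: worse on price (2422 vs 701).
D: worse on weight (3.0 vs 2.4).
E: worse on price (980 vs 701).
G: worse on weight (2.6 vs 2.4).
No option dominates F.

none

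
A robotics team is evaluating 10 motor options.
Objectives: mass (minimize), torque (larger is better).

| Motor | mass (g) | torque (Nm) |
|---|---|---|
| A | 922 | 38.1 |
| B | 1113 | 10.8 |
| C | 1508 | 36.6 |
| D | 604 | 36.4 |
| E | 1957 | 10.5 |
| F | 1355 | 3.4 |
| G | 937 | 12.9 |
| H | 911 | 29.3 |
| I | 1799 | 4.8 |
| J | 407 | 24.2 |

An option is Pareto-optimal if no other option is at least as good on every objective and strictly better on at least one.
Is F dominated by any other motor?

Yes

A vs F: mass 922≤1355, torque 38.1≥3.4 — A is at least as good on every objective and strictly better on at least one, so A dominates F.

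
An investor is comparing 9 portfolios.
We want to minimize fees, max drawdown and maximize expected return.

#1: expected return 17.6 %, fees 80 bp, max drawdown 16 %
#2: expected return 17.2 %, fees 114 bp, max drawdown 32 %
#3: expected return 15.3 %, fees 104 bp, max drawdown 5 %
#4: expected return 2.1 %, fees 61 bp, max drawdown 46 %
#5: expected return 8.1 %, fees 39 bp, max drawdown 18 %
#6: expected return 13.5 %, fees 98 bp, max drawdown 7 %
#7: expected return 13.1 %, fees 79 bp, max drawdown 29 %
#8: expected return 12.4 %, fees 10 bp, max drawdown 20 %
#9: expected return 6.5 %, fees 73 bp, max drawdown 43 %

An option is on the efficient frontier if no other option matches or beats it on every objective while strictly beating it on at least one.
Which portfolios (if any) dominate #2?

#1: expected return 17.6≥17.2, fees 80≤114, max drawdown 16≤32 — dominates #2.
Others (#3, #4, #5, #6, #7, #8, #9) are each worse than #2 on at least one objective.

#1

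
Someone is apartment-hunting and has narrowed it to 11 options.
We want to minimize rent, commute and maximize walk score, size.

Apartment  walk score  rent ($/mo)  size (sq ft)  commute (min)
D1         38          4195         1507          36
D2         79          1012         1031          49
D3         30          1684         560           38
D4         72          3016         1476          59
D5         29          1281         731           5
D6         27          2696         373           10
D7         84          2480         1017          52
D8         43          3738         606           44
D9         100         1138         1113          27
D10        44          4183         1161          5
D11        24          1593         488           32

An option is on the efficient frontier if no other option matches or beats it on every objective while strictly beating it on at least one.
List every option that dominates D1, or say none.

D2: worse on size (1031 vs 1507).
D3: worse on walk score (30 vs 38).
D4: worse on size (1476 vs 1507).
D5: worse on walk score (29 vs 38).
D6: worse on walk score (27 vs 38).
D7: worse on size (1017 vs 1507).
D8: worse on size (606 vs 1507).
D9: worse on size (1113 vs 1507).
D10: worse on size (1161 vs 1507).
D11: worse on walk score (24 vs 38).
No option dominates D1.

none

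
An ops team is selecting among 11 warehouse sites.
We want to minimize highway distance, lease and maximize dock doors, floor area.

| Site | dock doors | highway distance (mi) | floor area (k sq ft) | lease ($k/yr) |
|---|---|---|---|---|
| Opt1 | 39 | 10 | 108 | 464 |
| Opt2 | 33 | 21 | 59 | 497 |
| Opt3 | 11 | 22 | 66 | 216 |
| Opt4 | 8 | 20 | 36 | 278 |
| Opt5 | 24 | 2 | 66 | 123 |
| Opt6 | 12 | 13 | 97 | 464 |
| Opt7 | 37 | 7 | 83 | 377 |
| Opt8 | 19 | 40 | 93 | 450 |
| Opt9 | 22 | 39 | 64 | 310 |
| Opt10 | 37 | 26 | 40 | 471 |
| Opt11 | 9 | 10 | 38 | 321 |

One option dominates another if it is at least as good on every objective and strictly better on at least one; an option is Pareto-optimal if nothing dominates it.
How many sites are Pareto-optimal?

Opt1: not dominated (best dock doors).
Opt2: dominated by Opt1 (dock doors 39≥33, highway distance 10≤21, floor area 108≥59, lease 464≤497).
Opt3: dominated by Opt5 (dock doors 24≥11, highway distance 2≤22, floor area 66≥66, lease 123≤216).
Opt4: dominated by Opt5 (dock doors 24≥8, highway distance 2≤20, floor area 66≥36, lease 123≤278).
Opt5: not dominated (best highway distance).
Opt6: dominated by Opt1 (dock doors 39≥12, highway distance 10≤13, floor area 108≥97, lease 464≤464).
Opt7: not dominated.
Opt8: not dominated.
Opt9: dominated by Opt5 (dock doors 24≥22, highway distance 2≤39, floor area 66≥64, lease 123≤310).
Opt10: dominated by Opt1 (dock doors 39≥37, highway distance 10≤26, floor area 108≥40, lease 464≤471).
Opt11: dominated by Opt5 (dock doors 24≥9, highway distance 2≤10, floor area 66≥38, lease 123≤321).
Pareto-optimal: Opt1, Opt5, Opt7, Opt8 → 4.

4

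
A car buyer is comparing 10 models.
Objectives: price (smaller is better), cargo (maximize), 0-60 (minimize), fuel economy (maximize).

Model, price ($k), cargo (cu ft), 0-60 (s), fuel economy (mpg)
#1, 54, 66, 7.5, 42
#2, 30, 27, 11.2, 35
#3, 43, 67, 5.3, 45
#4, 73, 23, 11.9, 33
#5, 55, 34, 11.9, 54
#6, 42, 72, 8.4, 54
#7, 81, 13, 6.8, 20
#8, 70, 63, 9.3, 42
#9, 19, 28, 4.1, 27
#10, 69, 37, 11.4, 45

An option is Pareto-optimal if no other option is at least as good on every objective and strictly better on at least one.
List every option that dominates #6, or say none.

none

#1: worse on price (54 vs 42).
#2: worse on cargo (27 vs 72).
#3: worse on price (43 vs 42).
#4: worse on price (73 vs 42).
#5: worse on price (55 vs 42).
#7: worse on price (81 vs 42).
#8: worse on price (70 vs 42).
#9: worse on cargo (28 vs 72).
#10: worse on price (69 vs 42).
No option dominates #6.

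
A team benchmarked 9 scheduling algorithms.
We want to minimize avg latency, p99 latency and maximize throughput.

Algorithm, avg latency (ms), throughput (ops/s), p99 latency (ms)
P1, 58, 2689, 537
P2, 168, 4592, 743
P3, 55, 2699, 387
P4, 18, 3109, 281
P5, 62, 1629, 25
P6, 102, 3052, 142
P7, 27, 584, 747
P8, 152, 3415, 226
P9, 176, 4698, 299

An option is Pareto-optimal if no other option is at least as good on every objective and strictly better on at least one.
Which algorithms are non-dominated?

P2, P4, P5, P6, P8, P9

P1: dominated by P3 (avg latency 55≤58, throughput 2699≥2689, p99 latency 387≤537).
P2: not dominated.
P3: dominated by P4 (avg latency 18≤55, throughput 3109≥2699, p99 latency 281≤387).
P4: not dominated (best avg latency).
P5: not dominated (best p99 latency).
P6: not dominated.
P7: dominated by P4 (avg latency 18≤27, throughput 3109≥584, p99 latency 281≤747).
P8: not dominated.
P9: not dominated (best throughput).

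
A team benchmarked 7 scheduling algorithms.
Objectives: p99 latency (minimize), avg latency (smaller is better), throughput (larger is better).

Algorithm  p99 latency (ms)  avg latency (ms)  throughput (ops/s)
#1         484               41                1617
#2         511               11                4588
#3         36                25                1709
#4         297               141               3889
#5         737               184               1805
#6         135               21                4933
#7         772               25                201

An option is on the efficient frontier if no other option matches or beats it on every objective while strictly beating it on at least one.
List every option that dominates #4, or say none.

#6: p99 latency 135≤297, avg latency 21≤141, throughput 4933≥3889 — dominates #4.
Others (#1, #2, #3, #5, #7) are each worse than #4 on at least one objective.

#6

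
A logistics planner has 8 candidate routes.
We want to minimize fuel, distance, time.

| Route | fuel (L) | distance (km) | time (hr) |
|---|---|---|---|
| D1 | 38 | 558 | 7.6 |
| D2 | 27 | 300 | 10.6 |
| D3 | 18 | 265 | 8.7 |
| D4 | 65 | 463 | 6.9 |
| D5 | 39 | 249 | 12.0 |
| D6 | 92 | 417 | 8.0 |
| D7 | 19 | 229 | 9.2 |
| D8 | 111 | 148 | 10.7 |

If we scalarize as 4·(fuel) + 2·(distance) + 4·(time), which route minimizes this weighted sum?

D1: 4·38 + 2·558 + 4·7.6 = 1298.4
D2: 4·27 + 2·300 + 4·10.6 = 750.4
D3: 4·18 + 2·265 + 4·8.7 = 636.8
D4: 4·65 + 2·463 + 4·6.9 = 1213.6
D5: 4·39 + 2·249 + 4·12.0 = 702.0
D6: 4·92 + 2·417 + 4·8.0 = 1234.0
D7: 4·19 + 2·229 + 4·9.2 = 570.8
D8: 4·111 + 2·148 + 4·10.7 = 782.8
Lowest: D7 at 570.8.

D7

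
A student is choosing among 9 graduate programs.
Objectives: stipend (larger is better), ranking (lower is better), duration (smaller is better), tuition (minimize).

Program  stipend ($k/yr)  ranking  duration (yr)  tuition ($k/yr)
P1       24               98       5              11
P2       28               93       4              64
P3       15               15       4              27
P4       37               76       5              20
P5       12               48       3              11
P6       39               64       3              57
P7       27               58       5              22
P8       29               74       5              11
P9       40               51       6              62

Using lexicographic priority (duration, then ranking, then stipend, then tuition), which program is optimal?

P5

First minimize duration: best is 3, kept {P5, P6}.
Then minimize ranking: best is 48, kept {P5}.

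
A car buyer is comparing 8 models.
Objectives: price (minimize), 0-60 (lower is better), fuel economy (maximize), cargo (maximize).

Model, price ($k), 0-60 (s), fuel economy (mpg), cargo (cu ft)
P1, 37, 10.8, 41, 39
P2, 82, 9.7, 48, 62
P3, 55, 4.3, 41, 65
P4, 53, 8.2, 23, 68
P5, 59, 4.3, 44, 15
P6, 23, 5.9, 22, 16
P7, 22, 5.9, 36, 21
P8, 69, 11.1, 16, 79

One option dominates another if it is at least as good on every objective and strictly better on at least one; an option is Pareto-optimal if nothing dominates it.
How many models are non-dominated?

P1: not dominated.
P2: not dominated (best fuel economy).
P3: not dominated.
P4: not dominated.
P5: not dominated.
P6: dominated by P7 (price 22≤23, 0-60 5.9≤5.9, fuel economy 36≥22, cargo 21≥16).
P7: not dominated (best price).
P8: not dominated (best cargo).
Pareto-optimal: P1, P2, P3, P4, P5, P7, P8 → 7.

7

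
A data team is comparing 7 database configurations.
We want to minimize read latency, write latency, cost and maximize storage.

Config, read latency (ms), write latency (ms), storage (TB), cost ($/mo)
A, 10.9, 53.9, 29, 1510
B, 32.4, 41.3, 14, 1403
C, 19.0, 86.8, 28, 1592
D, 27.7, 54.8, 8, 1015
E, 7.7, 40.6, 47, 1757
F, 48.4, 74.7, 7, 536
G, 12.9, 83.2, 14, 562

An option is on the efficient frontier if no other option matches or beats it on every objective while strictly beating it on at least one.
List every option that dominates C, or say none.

A

A: read latency 10.9≤19.0, write latency 53.9≤86.8, storage 29≥28, cost 1510≤1592 — dominates C.
Others (B, D, E, F, G) are each worse than C on at least one objective.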